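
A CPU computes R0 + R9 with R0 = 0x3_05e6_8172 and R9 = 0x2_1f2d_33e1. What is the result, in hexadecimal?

0x52513b553

Add column by column in base 16, right to left:
  2+1 = 3
  7+e = 5 carry 1
  1+3+1 = 5
  8+3 = b
  6+d = 3 carry 1
  e+2+1 = 1 carry 1
  5+f+1 = 5 carry 1
  0+1+1 = 2
  3+2 = 5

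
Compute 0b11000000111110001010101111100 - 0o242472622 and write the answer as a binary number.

0o242472622 = 0b10100010100111010110010010 in binary.
Subtract column by column in base 2:
  0-0 → 0
  0-1 → 1 (borrow)
  1-0-1 → 0
  1-0 → 1
  1-1 → 0
  1-0 → 1
  1-0 → 1
  0-1 → 1 (borrow)
  1-1-1 → 1 (borrow)
  0-0-1 → 1 (borrow)
  1-1-1 → 1 (borrow)
  0-0-1 → 1 (borrow)
  1-1-1 → 1 (borrow)
  0-1-1 → 0 (borrow)
  0-1-1 → 0 (borrow)
  0-0-1 → 1 (borrow)
  1-0-1 → 0
  1-1 → 0
  1-0 → 1
  1-1 → 0
  1-0 → 1
  0-0 → 0
  0-0 → 0
  0-1 → 1 (borrow)
  0-0-1 → 1 (borrow)
  0-1-1 → 0 (borrow)
  0-0-1 → 1 (borrow)
  1-0-1 → 0
  1-0 → 1

0b10101100101001001111111101010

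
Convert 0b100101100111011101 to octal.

Group the bits in threes: 100 101 100 111 011 101 → 454735.

0o454735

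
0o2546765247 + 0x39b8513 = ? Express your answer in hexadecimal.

0x19376fba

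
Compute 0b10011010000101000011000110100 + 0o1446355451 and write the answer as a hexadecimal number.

0b10011010000101000011000110100 = 0x13428634 in hexadecimal.
0o1446355451 = 0xc99db29 in hexadecimal.
Add column by column in base 16, right to left:
  4+9 = d
  3+2 = 5
  6+b = 1 carry 1
  8+d+1 = 6 carry 1
  2+9+1 = c
  4+9 = d
  3+c = f
  1+0 = 1

0x1fdc615d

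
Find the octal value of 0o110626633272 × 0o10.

Multiply each base-8 digit by 8, carrying:
  2×8 = 16 → write 0 carry 2
  7×8+2 = 58 → write 2 carry 7
  2×8+7 = 23 → write 7 carry 2
  3×8+2 = 26 → write 2 carry 3
  3×8+3 = 27 → write 3 carry 3
  6×8+3 = 51 → write 3 carry 6
  6×8+6 = 54 → write 6 carry 6
  2×8+6 = 22 → write 6 carry 2
  6×8+2 = 50 → write 2 carry 6
  0×8+6 = 6 → write 6
  1×8 = 8 → write 0 carry 1
  1×8+1 = 9 → write 1 carry 1
  remaining carry: 1

0o1106266332720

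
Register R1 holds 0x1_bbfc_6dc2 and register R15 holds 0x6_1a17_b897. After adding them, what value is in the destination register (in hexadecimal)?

0x7d6142659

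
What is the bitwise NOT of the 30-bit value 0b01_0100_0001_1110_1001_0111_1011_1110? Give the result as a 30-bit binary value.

0b101011111000010110100001000001

Invert each bit: 010100000111101001011110111110 → 101011111000010110100001000001.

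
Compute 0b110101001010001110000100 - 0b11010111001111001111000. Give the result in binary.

0b11010010000010100001100

Subtract column by column in base 2:
  0-0 → 0
  0-0 → 0
  1-0 → 1
  0-1 → 1 (borrow)
  0-1-1 → 0 (borrow)
  0-1-1 → 0 (borrow)
  0-1-1 → 0 (borrow)
  1-0-1 → 0
  1-0 → 1
  1-1 → 0
  0-1 → 1 (borrow)
  0-1-1 → 0 (borrow)
  0-1-1 → 0 (borrow)
  1-0-1 → 0
  0-0 → 0
  1-1 → 0
  0-1 → 1 (borrow)
  0-1-1 → 0 (borrow)
  1-0-1 → 0
  0-1 → 1 (borrow)
  1-0-1 → 0
  0-1 → 1 (borrow)
  1-1-1 → 1 (borrow)
  1-0-1 → 0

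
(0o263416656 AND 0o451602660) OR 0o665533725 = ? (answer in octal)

0o665533765

0o263416656 AND 0o451602660 = 0o041402640.
Then OR with 0o665533725.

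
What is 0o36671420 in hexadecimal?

0x7B7310

Each octal digit is 3 bits: 3=011 6=110 6=110 7=111 1=001 4=100 2=010 0=000.
Group the bits into nibbles: 0111 1011 0111 0011 0001 0000 → 7B7310.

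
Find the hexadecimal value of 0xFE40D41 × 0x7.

Multiply each base-16 digit by 7, carrying:
  1×7 = 7 → write 7
  4×7 = 28 → write C carry 1
  D×7+1 = 92 → write C carry 5
  0×7+5 = 5 → write 5
  4×7 = 28 → write C carry 1
  E×7+1 = 99 → write 3 carry 6
  F×7+6 = 111 → write F carry 6
  remaining carry: 6

0x6F3C5CC7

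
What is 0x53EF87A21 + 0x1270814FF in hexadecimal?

Add column by column in base 16, right to left:
  1+F = 0 carry 1
  2+F+1 = 2 carry 1
  A+4+1 = F
  7+1 = 8
  8+8 = 0 carry 1
  F+0+1 = 0 carry 1
  E+7+1 = 6 carry 1
  3+2+1 = 6
  5+1 = 6

0x666008F20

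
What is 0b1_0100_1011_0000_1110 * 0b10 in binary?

Multiply each base-2 digit by 2, carrying:
  0×2 = 0 → write 0
  1×2 = 2 → write 0 carry 1
  1×2+1 = 3 → write 1 carry 1
  1×2+1 = 3 → write 1 carry 1
  0×2+1 = 1 → write 1
  0×2 = 0 → write 0
  0×2 = 0 → write 0
  0×2 = 0 → write 0
  1×2 = 2 → write 0 carry 1
  1×2+1 = 3 → write 1 carry 1
  0×2+1 = 1 → write 1
  1×2 = 2 → write 0 carry 1
  0×2+1 = 1 → write 1
  0×2 = 0 → write 0
  1×2 = 2 → write 0 carry 1
  0×2+1 = 1 → write 1
  1×2 = 2 → write 0 carry 1
  remaining carry: 1

0b101001011000011100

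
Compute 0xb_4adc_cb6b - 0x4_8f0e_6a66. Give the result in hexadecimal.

0x6bbce6105

Subtract column by column in base 16:
  b-6 → 5
  6-6 → 0
  b-a → 1
  c-6 → 6
  c-e → e (borrow)
  d-0-1 → c
  a-f → b (borrow)
  4-8-1 → b (borrow)
  b-4-1 → 6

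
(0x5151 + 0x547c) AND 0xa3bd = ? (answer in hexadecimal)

Add column by column in base 16, right to left:
  1+c = d
  5+7 = c
  1+4 = 5
  5+5 = a
Sum = 0xa5cd; now AND with 0xa3bd:
  a&a=a, 5&3=1, c&b=8, d&d=d

0xa18d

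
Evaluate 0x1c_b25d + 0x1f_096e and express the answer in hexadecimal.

0x3bbbcb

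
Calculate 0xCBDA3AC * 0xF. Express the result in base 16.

Multiply each base-16 digit by 15, carrying:
  C×15 = 180 → write 4 carry 11
  A×15+11 = 161 → write 1 carry 10
  3×15+10 = 55 → write 7 carry 3
  A×15+3 = 153 → write 9 carry 9
  D×15+9 = 204 → write C carry 12
  B×15+12 = 177 → write 1 carry 11
  C×15+11 = 191 → write F carry 11
  remaining carry: B

0xBF1C9714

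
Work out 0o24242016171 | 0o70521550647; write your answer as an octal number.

0o74763556777

OR each oct digit independently (no carries):
  2|7=7, 4|0=4, 2|5=7, 4|2=6, 2|1=3, 0|5=5, 1|5=5, 6|0=6, 1|6=7, 7|4=7, 1|7=7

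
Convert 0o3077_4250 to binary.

Each octal digit is 3 bits: 3=011 0=000 7=111 7=111 4=100 2=010 5=101 0=000.

0b11000111111100010101000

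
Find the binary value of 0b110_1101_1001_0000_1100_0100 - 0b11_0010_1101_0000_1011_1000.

0b1110101100000000001100

Subtract column by column in base 2:
  0-0 → 0
  0-0 → 0
  1-0 → 1
  0-1 → 1 (borrow)
  0-1-1 → 0 (borrow)
  0-1-1 → 0 (borrow)
  1-0-1 → 0
  1-1 → 0
  0-0 → 0
  0-0 → 0
  0-0 → 0
  0-0 → 0
  1-1 → 0
  0-0 → 0
  0-1 → 1 (borrow)
  1-1-1 → 1 (borrow)
  1-0-1 → 0
  0-1 → 1 (borrow)
  1-0-1 → 0
  1-0 → 1
  0-1 → 1 (borrow)
  1-1-1 → 1 (borrow)
  1-0-1 → 0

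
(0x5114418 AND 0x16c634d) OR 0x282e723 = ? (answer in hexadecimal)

0x5114418 AND 0x16c634d = 0x1004008.
Then OR with 0x282e723.

0x382e72b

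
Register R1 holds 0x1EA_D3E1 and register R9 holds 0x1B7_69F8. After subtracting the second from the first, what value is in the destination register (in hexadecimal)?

0x3369E9

Subtract column by column in base 16:
  1-8 → 9 (borrow)
  E-F-1 → E (borrow)
  3-9-1 → 9 (borrow)
  D-6-1 → 6
  A-7 → 3
  E-B → 3
  1-1 → 0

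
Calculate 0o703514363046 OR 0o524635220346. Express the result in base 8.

0o727735363346

OR each oct digit independently (no carries):
  7|5=7, 0|2=2, 3|4=7, 5|6=7, 1|3=3, 4|5=5, 3|2=3, 6|2=6, 3|0=3, 0|3=3, 4|4=4, 6|6=6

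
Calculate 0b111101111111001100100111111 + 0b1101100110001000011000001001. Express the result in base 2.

0b10101010110000001111101001000

Add column by column in base 2, right to left:
  1+1 = 0 carry 1
  1+0+1 = 0 carry 1
  1+0+1 = 0 carry 1
  1+1+1 = 1 carry 1
  1+0+1 = 0 carry 1
  1+0+1 = 0 carry 1
  0+0+1 = 1
  0+0 = 0
  1+0 = 1
  0+1 = 1
  0+1 = 1
  1+0 = 1
  1+0 = 1
  0+0 = 0
  0+0 = 0
  1+1 = 0 carry 1
  1+0+1 = 0 carry 1
  1+0+1 = 0 carry 1
  1+0+1 = 0 carry 1
  1+1+1 = 1 carry 1
  1+1+1 = 1 carry 1
  1+0+1 = 0 carry 1
  0+0+1 = 1
  1+1 = 0 carry 1
  1+1+1 = 1 carry 1
  1+0+1 = 0 carry 1
  1+1+1 = 1 carry 1
  0+1+1 = 0 carry 1
  final carry 1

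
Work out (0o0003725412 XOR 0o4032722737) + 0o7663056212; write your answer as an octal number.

First 0o0003725412 XOR 0o4032722737 = 0o4031007325.
Add column by column in base 8, right to left:
  5+2 = 7
  2+1 = 3
  3+2 = 5
  7+6 = 5 carry 1
  0+5+1 = 6
  0+0 = 0
  1+3 = 4
  3+6 = 1 carry 1
  0+6+1 = 7
  4+7 = 3 carry 1
  final carry 1

0o13714065537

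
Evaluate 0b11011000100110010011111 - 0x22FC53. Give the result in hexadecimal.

0b11011000100110010011111 = 0x6C4C9F in hexadecimal.
Subtract column by column in base 16:
  F-3 → C
  9-5 → 4
  C-C → 0
  4-F → 5 (borrow)
  C-2-1 → 9
  6-2 → 4

0x49504C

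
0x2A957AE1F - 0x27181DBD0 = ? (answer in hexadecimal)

0x37D5D24F

Subtract column by column in base 16:
  F-0 → F
  1-D → 4 (borrow)
  E-B-1 → 2
  A-D → D (borrow)
  7-1-1 → 5
  5-8 → D (borrow)
  9-1-1 → 7
  A-7 → 3
  2-2 → 0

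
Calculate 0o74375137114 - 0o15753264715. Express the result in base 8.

Subtract column by column in base 8:
  4-5 → 7 (borrow)
  1-1-1 → 7 (borrow)
  1-7-1 → 1 (borrow)
  7-4-1 → 2
  3-6 → 5 (borrow)
  1-2-1 → 6 (borrow)
  5-3-1 → 1
  7-5 → 2
  3-7 → 4 (borrow)
  4-5-1 → 6 (borrow)
  7-1-1 → 5

0o56421652177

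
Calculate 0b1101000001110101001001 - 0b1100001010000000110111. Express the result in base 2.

0b110111110100010010

Subtract column by column in base 2:
  1-1 → 0
  0-1 → 1 (borrow)
  0-1-1 → 0 (borrow)
  1-0-1 → 0
  0-1 → 1 (borrow)
  0-1-1 → 0 (borrow)
  1-0-1 → 0
  0-0 → 0
  1-0 → 1
  0-0 → 0
  1-0 → 1
  1-0 → 1
  1-0 → 1
  0-1 → 1 (borrow)
  0-0-1 → 1 (borrow)
  0-1-1 → 0 (borrow)
  0-0-1 → 1 (borrow)
  0-0-1 → 1 (borrow)
  1-0-1 → 0
  0-0 → 0
  1-1 → 0
  1-1 → 0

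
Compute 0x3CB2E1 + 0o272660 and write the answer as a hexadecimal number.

0x3E2891

0o272660 = 0x175B0 in hexadecimal.
Add column by column in base 16, right to left:
  1+0 = 1
  E+B = 9 carry 1
  2+5+1 = 8
  B+7 = 2 carry 1
  C+1+1 = E
  3+0 = 3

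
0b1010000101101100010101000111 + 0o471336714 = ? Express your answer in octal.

0o1677101423

0b1010000101101100010101000111 = 0o1205542507 in octal.
Add column by column in base 8, right to left:
  7+4 = 3 carry 1
  0+1+1 = 2
  5+7 = 4 carry 1
  2+6+1 = 1 carry 1
  4+3+1 = 0 carry 1
  5+3+1 = 1 carry 1
  5+1+1 = 7
  0+7 = 7
  2+4 = 6
  1+0 = 1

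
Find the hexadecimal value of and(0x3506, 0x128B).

0x1002

AND each hex digit independently (no carries):
  3&1=1, 5&2=0, 0&8=0, 6&B=2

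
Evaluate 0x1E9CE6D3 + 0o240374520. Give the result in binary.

0b100001000111101110000000100011

0x1E9CE6D3 = 0b11110100111001110011011010011 in binary.
0o240374520 = 0b10100000011111100101010000 in binary.
Add column by column in base 2, right to left:
  1+0 = 1
  1+0 = 1
  0+0 = 0
  0+0 = 0
  1+1 = 0 carry 1
  0+0+1 = 1
  1+1 = 0 carry 1
  1+0+1 = 0 carry 1
  0+1+1 = 0 carry 1
  1+0+1 = 0 carry 1
  1+0+1 = 0 carry 1
  0+1+1 = 0 carry 1
  0+1+1 = 0 carry 1
  1+1+1 = 1 carry 1
  1+1+1 = 1 carry 1
  1+1+1 = 1 carry 1
  0+1+1 = 0 carry 1
  0+0+1 = 1
  1+0 = 1
  1+0 = 1
  1+0 = 1
  0+0 = 0
  0+0 = 0
  1+1 = 0 carry 1
  0+0+1 = 1
  1+1 = 0 carry 1
  1+0+1 = 0 carry 1
  1+0+1 = 0 carry 1
  1+0+1 = 0 carry 1
  final carry 1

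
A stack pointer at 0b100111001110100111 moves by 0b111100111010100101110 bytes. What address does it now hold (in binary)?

0b1000001110100011010101

Add column by column in base 2, right to left:
  1+0 = 1
  1+1 = 0 carry 1
  1+1+1 = 1 carry 1
  0+1+1 = 0 carry 1
  0+0+1 = 1
  1+1 = 0 carry 1
  0+0+1 = 1
  1+0 = 1
  1+1 = 0 carry 1
  1+0+1 = 0 carry 1
  0+1+1 = 0 carry 1
  0+0+1 = 1
  1+1 = 0 carry 1
  1+1+1 = 1 carry 1
  1+1+1 = 1 carry 1
  0+0+1 = 1
  0+0 = 0
  1+1 = 0 carry 1
  0+1+1 = 0 carry 1
  0+1+1 = 0 carry 1
  0+1+1 = 0 carry 1
  final carry 1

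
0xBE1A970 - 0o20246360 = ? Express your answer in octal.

0o1350056200

0xBE1A970 = 0o1370324560 in octal.
Subtract column by column in base 8:
  0-0 → 0
  6-6 → 0
  5-3 → 2
  4-6 → 6 (borrow)
  2-4-1 → 5 (borrow)
  3-2-1 → 0
  0-0 → 0
  7-2 → 5
  3-0 → 3
  1-0 → 1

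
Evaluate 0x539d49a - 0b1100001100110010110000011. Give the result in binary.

0x539d49a = 0b101001110011101010010011010 in binary.
Subtract column by column in base 2:
  0-1 → 1 (borrow)
  1-1-1 → 1 (borrow)
  0-0-1 → 1 (borrow)
  1-0-1 → 0
  1-0 → 1
  0-0 → 0
  0-0 → 0
  1-1 → 0
  0-1 → 1 (borrow)
  0-0-1 → 1 (borrow)
  1-1-1 → 1 (borrow)
  0-0-1 → 1 (borrow)
  1-0-1 → 0
  0-1 → 1 (borrow)
  1-1-1 → 1 (borrow)
  1-0-1 → 0
  1-0 → 1
  0-1 → 1 (borrow)
  0-1-1 → 0 (borrow)
  1-0-1 → 0
  1-0 → 1
  1-0 → 1
  0-0 → 0
  0-1 → 1 (borrow)
  1-1-1 → 1 (borrow)
  0-0-1 → 1 (borrow)
  1-0-1 → 0

0b11101100110110111100010111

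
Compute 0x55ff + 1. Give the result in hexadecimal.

0x5600

The trailing 2 digits are F (max in base 16), so adding 1 cascades: they roll to 0 and the next digit up increments.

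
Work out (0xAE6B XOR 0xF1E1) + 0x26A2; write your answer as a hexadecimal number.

First 0xAE6B XOR 0xF1E1 = 0x5F8A.
Add column by column in base 16, right to left:
  A+2 = C
  8+A = 2 carry 1
  F+6+1 = 6 carry 1
  5+2+1 = 8

0x862C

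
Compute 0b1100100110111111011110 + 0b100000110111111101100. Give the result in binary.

0b10000101101111111001010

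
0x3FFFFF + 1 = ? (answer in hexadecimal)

The trailing 5 digits are F (max in base 16), so adding 1 cascades: they roll to 0 and the next digit up increments.

0x400000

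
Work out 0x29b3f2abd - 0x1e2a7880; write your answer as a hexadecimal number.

Subtract column by column in base 16:
  d-0 → d
  b-8 → 3
  a-8 → 2
  2-7 → b (borrow)
  f-a-1 → 4
  3-2 → 1
  b-e → d (borrow)
  9-1-1 → 7
  2-0 → 2

0x27d14b23d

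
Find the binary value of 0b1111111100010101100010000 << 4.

0b11111111000101011000100000000

Left shift by 4: append 4 zero bits.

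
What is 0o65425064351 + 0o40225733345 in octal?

Add column by column in base 8, right to left:
  1+5 = 6
  5+4 = 1 carry 1
  3+3+1 = 7
  4+3 = 7
  6+3 = 1 carry 1
  0+7+1 = 0 carry 1
  5+5+1 = 3 carry 1
  2+2+1 = 5
  4+2 = 6
  5+0 = 5
  6+4 = 2 carry 1
  final carry 1

0o125653017716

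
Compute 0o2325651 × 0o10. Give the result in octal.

0o23256510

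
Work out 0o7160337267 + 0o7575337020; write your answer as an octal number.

Add column by column in base 8, right to left:
  7+0 = 7
  6+2 = 0 carry 1
  2+0+1 = 3
  7+7 = 6 carry 1
  3+3+1 = 7
  3+3 = 6
  0+5 = 5
  6+7 = 5 carry 1
  1+5+1 = 7
  7+7 = 6 carry 1
  final carry 1

0o16755676307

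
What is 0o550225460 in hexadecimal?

Each octal digit is 3 bits: 5=101 5=101 0=000 2=010 2=010 5=101 4=100 6=110 0=000.
Group the bits into nibbles: 0101 1010 0001 0010 1011 0011 0000 → 5a12b30.

0x5a12b30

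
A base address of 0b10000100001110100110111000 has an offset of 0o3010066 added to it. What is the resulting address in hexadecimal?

0x21CF9EE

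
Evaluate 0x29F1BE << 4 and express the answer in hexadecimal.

0x29F1BE0

Shifting left by 4 bits = 1 hex digit: append 1 zero.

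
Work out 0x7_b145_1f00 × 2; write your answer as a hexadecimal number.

Multiply each base-16 digit by 2, carrying:
  0×2 = 0 → write 0
  0×2 = 0 → write 0
  f×2 = 30 → write e carry 1
  1×2+1 = 3 → write 3
  5×2 = 10 → write a
  4×2 = 8 → write 8
  1×2 = 2 → write 2
  b×2 = 22 → write 6 carry 1
  7×2+1 = 15 → write f

0xf628a3e00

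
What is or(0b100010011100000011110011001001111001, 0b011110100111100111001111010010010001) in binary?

0b111110111111100111111111011011111001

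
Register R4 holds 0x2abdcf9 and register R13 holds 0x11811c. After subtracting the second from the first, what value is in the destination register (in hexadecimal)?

Subtract column by column in base 16:
  9-c → d (borrow)
  f-1-1 → d
  c-1 → b
  d-8 → 5
  b-1 → a
  a-1 → 9
  2-0 → 2

0x29a5bdd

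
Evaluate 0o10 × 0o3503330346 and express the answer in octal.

0o35033303460

Multiply each base-8 digit by 8, carrying:
  6×8 = 48 → write 0 carry 6
  4×8+6 = 38 → write 6 carry 4
  3×8+4 = 28 → write 4 carry 3
  0×8+3 = 3 → write 3
  3×8 = 24 → write 0 carry 3
  3×8+3 = 27 → write 3 carry 3
  3×8+3 = 27 → write 3 carry 3
  0×8+3 = 3 → write 3
  5×8 = 40 → write 0 carry 5
  3×8+5 = 29 → write 5 carry 3
  remaining carry: 3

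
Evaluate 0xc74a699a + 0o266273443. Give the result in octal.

0o31210760275

0xc74a699a = 0o30722464632 in octal.
Add column by column in base 8, right to left:
  2+3 = 5
  3+4 = 7
  6+4 = 2 carry 1
  4+3+1 = 0 carry 1
  6+7+1 = 6 carry 1
  4+2+1 = 7
  2+6 = 0 carry 1
  2+6+1 = 1 carry 1
  7+2+1 = 2 carry 1
  0+0+1 = 1
  3+0 = 3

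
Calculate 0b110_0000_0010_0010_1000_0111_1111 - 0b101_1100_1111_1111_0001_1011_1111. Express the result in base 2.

Subtract column by column in base 2:
  1-1 → 0
  1-1 → 0
  1-1 → 0
  1-1 → 0
  1-1 → 0
  1-1 → 0
  1-0 → 1
  0-1 → 1 (borrow)
  0-1-1 → 0 (borrow)
  0-0-1 → 1 (borrow)
  0-0-1 → 1 (borrow)
  1-0-1 → 0
  0-1 → 1 (borrow)
  1-1-1 → 1 (borrow)
  0-1-1 → 0 (borrow)
  0-1-1 → 0 (borrow)
  0-1-1 → 0 (borrow)
  1-1-1 → 1 (borrow)
  0-1-1 → 0 (borrow)
  0-1-1 → 0 (borrow)
  0-0-1 → 1 (borrow)
  0-0-1 → 1 (borrow)
  0-1-1 → 0 (borrow)
  0-1-1 → 0 (borrow)
  0-1-1 → 0 (borrow)
  1-0-1 → 0
  1-1 → 0

0b1100100011011011000000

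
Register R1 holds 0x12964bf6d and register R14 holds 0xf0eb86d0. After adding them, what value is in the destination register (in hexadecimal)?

Add column by column in base 16, right to left:
  d+0 = d
  6+d = 3 carry 1
  f+6+1 = 6 carry 1
  b+8+1 = 4 carry 1
  4+b+1 = 0 carry 1
  6+e+1 = 5 carry 1
  9+0+1 = a
  2+f = 1 carry 1
  1+0+1 = 2

0x21a50463d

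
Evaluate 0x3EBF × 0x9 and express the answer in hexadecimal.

Multiply each base-16 digit by 9, carrying:
  F×9 = 135 → write 7 carry 8
  B×9+8 = 107 → write B carry 6
  E×9+6 = 132 → write 4 carry 8
  3×9+8 = 35 → write 3 carry 2
  remaining carry: 2

0x234B7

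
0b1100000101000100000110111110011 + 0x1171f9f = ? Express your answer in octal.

0o14156226622

0b1100000101000100000110111110011 = 0o14050406763 in octal.
0x1171f9f = 0o105617637 in octal.
Add column by column in base 8, right to left:
  3+7 = 2 carry 1
  6+3+1 = 2 carry 1
  7+6+1 = 6 carry 1
  6+7+1 = 6 carry 1
  0+1+1 = 2
  4+6 = 2 carry 1
  0+5+1 = 6
  5+0 = 5
  0+1 = 1
  4+0 = 4
  1+0 = 1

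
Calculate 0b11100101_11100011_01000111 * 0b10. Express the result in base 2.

Multiply each base-2 digit by 2, carrying:
  1×2 = 2 → write 0 carry 1
  1×2+1 = 3 → write 1 carry 1
  1×2+1 = 3 → write 1 carry 1
  0×2+1 = 1 → write 1
  0×2 = 0 → write 0
  0×2 = 0 → write 0
  1×2 = 2 → write 0 carry 1
  0×2+1 = 1 → write 1
  1×2 = 2 → write 0 carry 1
  1×2+1 = 3 → write 1 carry 1
  0×2+1 = 1 → write 1
  0×2 = 0 → write 0
  0×2 = 0 → write 0
  1×2 = 2 → write 0 carry 1
  1×2+1 = 3 → write 1 carry 1
  1×2+1 = 3 → write 1 carry 1
  1×2+1 = 3 → write 1 carry 1
  0×2+1 = 1 → write 1
  1×2 = 2 → write 0 carry 1
  0×2+1 = 1 → write 1
  0×2 = 0 → write 0
  1×2 = 2 → write 0 carry 1
  1×2+1 = 3 → write 1 carry 1
  1×2+1 = 3 → write 1 carry 1
  remaining carry: 1

0b1110010111100011010001110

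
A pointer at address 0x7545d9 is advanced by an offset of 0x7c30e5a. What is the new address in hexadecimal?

Add column by column in base 16, right to left:
  9+a = 3 carry 1
  d+5+1 = 3 carry 1
  5+e+1 = 4 carry 1
  4+0+1 = 5
  5+3 = 8
  7+c = 3 carry 1
  0+7+1 = 8

0x8385433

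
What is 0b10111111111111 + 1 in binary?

The trailing 12 digits are 1 (max in base 2), so adding 1 cascades: they roll to 0 and the next digit up increments.

0b11000000000000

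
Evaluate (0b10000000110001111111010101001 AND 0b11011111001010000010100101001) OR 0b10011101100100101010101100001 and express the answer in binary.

0b10011101100100101010101101001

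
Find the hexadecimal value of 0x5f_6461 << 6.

6 bits is not a whole number of base-16 digits; in binary: 10111110110010001100001 << 6 = 10111110110010001100001000000.

0x17d91840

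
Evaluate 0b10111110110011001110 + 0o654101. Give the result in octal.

0o3642417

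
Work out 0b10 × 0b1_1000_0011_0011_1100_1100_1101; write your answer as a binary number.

0b11000001100111100110011010

Multiply each base-2 digit by 2, carrying:
  1×2 = 2 → write 0 carry 1
  0×2+1 = 1 → write 1
  1×2 = 2 → write 0 carry 1
  1×2+1 = 3 → write 1 carry 1
  0×2+1 = 1 → write 1
  0×2 = 0 → write 0
  1×2 = 2 → write 0 carry 1
  1×2+1 = 3 → write 1 carry 1
  0×2+1 = 1 → write 1
  0×2 = 0 → write 0
  1×2 = 2 → write 0 carry 1
  1×2+1 = 3 → write 1 carry 1
  1×2+1 = 3 → write 1 carry 1
  1×2+1 = 3 → write 1 carry 1
  0×2+1 = 1 → write 1
  0×2 = 0 → write 0
  1×2 = 2 → write 0 carry 1
  1×2+1 = 3 → write 1 carry 1
  0×2+1 = 1 → write 1
  0×2 = 0 → write 0
  0×2 = 0 → write 0
  0×2 = 0 → write 0
  0×2 = 0 → write 0
  1×2 = 2 → write 0 carry 1
  1×2+1 = 3 → write 1 carry 1
  remaining carry: 1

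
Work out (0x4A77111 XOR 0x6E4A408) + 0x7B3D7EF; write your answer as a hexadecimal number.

0x9F7AD08

First 0x4A77111 XOR 0x6E4A408 = 0x243D519.
Add column by column in base 16, right to left:
  9+F = 8 carry 1
  1+E+1 = 0 carry 1
  5+7+1 = D
  D+D = A carry 1
  3+3+1 = 7
  4+B = F
  2+7 = 9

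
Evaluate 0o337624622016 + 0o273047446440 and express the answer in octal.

Add column by column in base 8, right to left:
  6+0 = 6
  1+4 = 5
  0+4 = 4
  2+6 = 0 carry 1
  2+4+1 = 7
  6+4 = 2 carry 1
  4+7+1 = 4 carry 1
  2+4+1 = 7
  6+0 = 6
  7+3 = 2 carry 1
  3+7+1 = 3 carry 1
  3+2+1 = 6

0o632674270456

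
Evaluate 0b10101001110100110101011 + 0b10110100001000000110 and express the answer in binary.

Add column by column in base 2, right to left:
  1+0 = 1
  1+1 = 0 carry 1
  0+1+1 = 0 carry 1
  1+0+1 = 0 carry 1
  0+0+1 = 1
  1+0 = 1
  0+0 = 0
  1+0 = 1
  1+0 = 1
  0+1 = 1
  0+0 = 0
  1+0 = 1
  0+0 = 0
  1+0 = 1
  1+1 = 0 carry 1
  1+0+1 = 0 carry 1
  0+1+1 = 0 carry 1
  0+1+1 = 0 carry 1
  1+0+1 = 0 carry 1
  0+1+1 = 0 carry 1
  1+0+1 = 0 carry 1
  0+0+1 = 1
  1+0 = 1

0b11000000010101110110001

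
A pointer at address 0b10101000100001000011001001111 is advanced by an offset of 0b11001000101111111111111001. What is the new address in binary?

Add column by column in base 2, right to left:
  1+1 = 0 carry 1
  1+0+1 = 0 carry 1
  1+0+1 = 0 carry 1
  1+1+1 = 1 carry 1
  0+1+1 = 0 carry 1
  0+1+1 = 0 carry 1
  1+1+1 = 1 carry 1
  0+1+1 = 0 carry 1
  0+1+1 = 0 carry 1
  1+1+1 = 1 carry 1
  1+1+1 = 1 carry 1
  0+1+1 = 0 carry 1
  0+1+1 = 0 carry 1
  0+1+1 = 0 carry 1
  0+1+1 = 0 carry 1
  1+1+1 = 1 carry 1
  0+0+1 = 1
  0+1 = 1
  0+0 = 0
  0+0 = 0
  1+0 = 1
  0+1 = 1
  0+0 = 0
  0+0 = 0
  1+1 = 0 carry 1
  0+1+1 = 0 carry 1
  1+0+1 = 0 carry 1
  0+0+1 = 1
  1+0 = 1

0b11000001100111000011001001000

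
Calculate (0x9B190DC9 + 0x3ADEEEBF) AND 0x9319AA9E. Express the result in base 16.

Add column by column in base 16, right to left:
  9+F = 8 carry 1
  C+B+1 = 8 carry 1
  D+E+1 = C carry 1
  0+E+1 = F
  9+E = 7 carry 1
  1+D+1 = F
  B+A = 5 carry 1
  9+3+1 = D
Sum = 0xD5F7FC88; now AND with 0x9319AA9E:
  D&9=9, 5&3=1, F&1=1, 7&9=1, F&A=A, C&A=8, 8&9=8, 8&E=8

0x9111A888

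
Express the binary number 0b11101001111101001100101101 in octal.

0o351751455

Group the bits in threes: 011 101 001 111 101 001 100 101 101 → 351751455.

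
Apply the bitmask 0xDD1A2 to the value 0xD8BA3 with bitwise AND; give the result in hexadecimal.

AND each hex digit independently (no carries):
  D&D=D, 8&D=8, B&1=1, A&A=A, 3&2=2

0xD81A2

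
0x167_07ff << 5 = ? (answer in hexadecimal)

0x2ce0ffe0

5 bits is not a whole number of base-16 digits; in binary: 1011001110000011111111111 << 5 = 101100111000001111111111100000.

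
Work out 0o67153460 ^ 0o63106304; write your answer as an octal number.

0o04055764

XOR each oct digit independently (no carries):
  6^6=0, 7^3=4, 1^1=0, 5^0=5, 3^6=5, 4^3=7, 6^0=6, 0^4=4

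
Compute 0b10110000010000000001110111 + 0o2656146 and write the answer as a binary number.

0b10110011000101110011011101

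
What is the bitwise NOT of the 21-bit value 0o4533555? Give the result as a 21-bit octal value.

0o3244222

Each oct digit d becomes 7−d:
  4→3, 5→2, 3→4, 3→4, 5→2, 5→2, 5→2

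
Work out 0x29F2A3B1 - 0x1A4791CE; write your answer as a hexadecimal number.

0xFAB11E3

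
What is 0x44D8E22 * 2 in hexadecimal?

0x89B1C44

Multiply each base-16 digit by 2, carrying:
  2×2 = 4 → write 4
  2×2 = 4 → write 4
  E×2 = 28 → write C carry 1
  8×2+1 = 17 → write 1 carry 1
  D×2+1 = 27 → write B carry 1
  4×2+1 = 9 → write 9
  4×2 = 8 → write 8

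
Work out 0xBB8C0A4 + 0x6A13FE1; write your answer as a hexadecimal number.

Add column by column in base 16, right to left:
  4+1 = 5
  A+E = 8 carry 1
  0+F+1 = 0 carry 1
  C+3+1 = 0 carry 1
  8+1+1 = A
  B+A = 5 carry 1
  B+6+1 = 2 carry 1
  final carry 1

0x125A0085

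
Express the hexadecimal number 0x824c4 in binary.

Expand each hex digit to 4 bits: 8=1000 2=0010 4=0100 c=1100 4=0100.

0b10000010010011000100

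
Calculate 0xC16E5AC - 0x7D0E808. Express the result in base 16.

Subtract column by column in base 16:
  C-8 → 4
  A-0 → A
  5-8 → D (borrow)
  E-E-1 → F (borrow)
  6-0-1 → 5
  1-D → 4 (borrow)
  C-7-1 → 4

0x445FDA4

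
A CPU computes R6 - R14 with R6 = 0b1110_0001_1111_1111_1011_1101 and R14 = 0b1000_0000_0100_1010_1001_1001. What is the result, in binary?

0b11000011011010100100100

Subtract column by column in base 2:
  1-1 → 0
  0-0 → 0
  1-0 → 1
  1-1 → 0
  1-1 → 0
  1-0 → 1
  0-0 → 0
  1-1 → 0
  1-0 → 1
  1-1 → 0
  1-0 → 1
  1-1 → 0
  1-0 → 1
  1-0 → 1
  1-1 → 0
  1-0 → 1
  1-0 → 1
  0-0 → 0
  0-0 → 0
  0-0 → 0
  0-0 → 0
  1-0 → 1
  1-0 → 1
  1-1 → 0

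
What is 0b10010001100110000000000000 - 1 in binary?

0b10010001100101111111111111

The trailing 13 digits are 0, so subtracting 1 borrows through: they become 1 and the next digit up decrements.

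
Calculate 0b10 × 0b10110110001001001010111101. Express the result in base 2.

0b101101100010010010101111010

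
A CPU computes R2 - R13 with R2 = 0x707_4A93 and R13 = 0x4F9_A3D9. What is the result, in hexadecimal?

0x20DA6BA

Subtract column by column in base 16:
  3-9 → A (borrow)
  9-D-1 → B (borrow)
  A-3-1 → 6
  4-A → A (borrow)
  7-9-1 → D (borrow)
  0-F-1 → 0 (borrow)
  7-4-1 → 2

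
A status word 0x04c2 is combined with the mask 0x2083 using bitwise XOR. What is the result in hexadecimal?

XOR each hex digit independently (no carries):
  0^2=2, 4^0=4, c^8=4, 2^3=1

0x2441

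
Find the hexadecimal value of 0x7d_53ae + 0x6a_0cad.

0xe7605b

Add column by column in base 16, right to left:
  e+d = b carry 1
  a+a+1 = 5 carry 1
  3+c+1 = 0 carry 1
  5+0+1 = 6
  d+a = 7 carry 1
  7+6+1 = e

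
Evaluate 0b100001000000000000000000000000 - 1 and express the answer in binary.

0b100000111111111111111111111111

The trailing 24 digits are 0, so subtracting 1 borrows through: they become 1 and the next digit up decrements.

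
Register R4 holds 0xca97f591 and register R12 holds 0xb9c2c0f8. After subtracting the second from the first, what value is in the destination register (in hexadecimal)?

Subtract column by column in base 16:
  1-8 → 9 (borrow)
  9-f-1 → 9 (borrow)
  5-0-1 → 4
  f-c → 3
  7-2 → 5
  9-c → d (borrow)
  a-9-1 → 0
  c-b → 1

0x10d53499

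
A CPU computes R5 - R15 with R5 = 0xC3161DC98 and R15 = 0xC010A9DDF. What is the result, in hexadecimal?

0x30573EB9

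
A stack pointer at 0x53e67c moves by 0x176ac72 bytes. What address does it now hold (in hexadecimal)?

0x1ca92ee

Add column by column in base 16, right to left:
  c+2 = e
  7+7 = e
  6+c = 2 carry 1
  e+a+1 = 9 carry 1
  3+6+1 = a
  5+7 = c
  0+1 = 1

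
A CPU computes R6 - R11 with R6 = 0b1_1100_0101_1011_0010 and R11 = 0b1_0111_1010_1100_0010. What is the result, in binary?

Subtract column by column in base 2:
  0-0 → 0
  1-1 → 0
  0-0 → 0
  0-0 → 0
  1-0 → 1
  1-0 → 1
  0-1 → 1 (borrow)
  1-1-1 → 1 (borrow)
  1-0-1 → 0
  0-1 → 1 (borrow)
  1-0-1 → 0
  0-1 → 1 (borrow)
  0-1-1 → 0 (borrow)
  0-1-1 → 0 (borrow)
  1-1-1 → 1 (borrow)
  1-0-1 → 0
  1-1 → 0

0b100101011110000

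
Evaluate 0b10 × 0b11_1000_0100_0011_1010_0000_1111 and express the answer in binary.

Multiply each base-2 digit by 2, carrying:
  1×2 = 2 → write 0 carry 1
  1×2+1 = 3 → write 1 carry 1
  1×2+1 = 3 → write 1 carry 1
  1×2+1 = 3 → write 1 carry 1
  0×2+1 = 1 → write 1
  0×2 = 0 → write 0
  0×2 = 0 → write 0
  0×2 = 0 → write 0
  0×2 = 0 → write 0
  1×2 = 2 → write 0 carry 1
  0×2+1 = 1 → write 1
  1×2 = 2 → write 0 carry 1
  1×2+1 = 3 → write 1 carry 1
  1×2+1 = 3 → write 1 carry 1
  0×2+1 = 1 → write 1
  0×2 = 0 → write 0
  0×2 = 0 → write 0
  0×2 = 0 → write 0
  1×2 = 2 → write 0 carry 1
  0×2+1 = 1 → write 1
  0×2 = 0 → write 0
  0×2 = 0 → write 0
  0×2 = 0 → write 0
  1×2 = 2 → write 0 carry 1
  1×2+1 = 3 → write 1 carry 1
  1×2+1 = 3 → write 1 carry 1
  remaining carry: 1

0b111000010000111010000011110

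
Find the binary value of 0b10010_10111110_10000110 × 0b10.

0b1001010111110100001100

Multiply each base-2 digit by 2, carrying:
  0×2 = 0 → write 0
  1×2 = 2 → write 0 carry 1
  1×2+1 = 3 → write 1 carry 1
  0×2+1 = 1 → write 1
  0×2 = 0 → write 0
  0×2 = 0 → write 0
  0×2 = 0 → write 0
  1×2 = 2 → write 0 carry 1
  0×2+1 = 1 → write 1
  1×2 = 2 → write 0 carry 1
  1×2+1 = 3 → write 1 carry 1
  1×2+1 = 3 → write 1 carry 1
  1×2+1 = 3 → write 1 carry 1
  1×2+1 = 3 → write 1 carry 1
  0×2+1 = 1 → write 1
  1×2 = 2 → write 0 carry 1
  0×2+1 = 1 → write 1
  1×2 = 2 → write 0 carry 1
  0×2+1 = 1 → write 1
  0×2 = 0 → write 0
  1×2 = 2 → write 0 carry 1
  remaining carry: 1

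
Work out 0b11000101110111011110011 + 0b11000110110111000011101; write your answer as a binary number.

0b110001100101110100010000

Add column by column in base 2, right to left:
  1+1 = 0 carry 1
  1+0+1 = 0 carry 1
  0+1+1 = 0 carry 1
  0+1+1 = 0 carry 1
  1+1+1 = 1 carry 1
  1+0+1 = 0 carry 1
  1+0+1 = 0 carry 1
  1+0+1 = 0 carry 1
  0+0+1 = 1
  1+1 = 0 carry 1
  1+1+1 = 1 carry 1
  1+1+1 = 1 carry 1
  0+0+1 = 1
  1+1 = 0 carry 1
  1+1+1 = 1 carry 1
  1+0+1 = 0 carry 1
  0+1+1 = 0 carry 1
  1+1+1 = 1 carry 1
  0+0+1 = 1
  0+0 = 0
  0+0 = 0
  1+1 = 0 carry 1
  1+1+1 = 1 carry 1
  final carry 1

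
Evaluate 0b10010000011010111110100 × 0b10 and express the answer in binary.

Multiply each base-2 digit by 2, carrying:
  0×2 = 0 → write 0
  0×2 = 0 → write 0
  1×2 = 2 → write 0 carry 1
  0×2+1 = 1 → write 1
  1×2 = 2 → write 0 carry 1
  1×2+1 = 3 → write 1 carry 1
  1×2+1 = 3 → write 1 carry 1
  1×2+1 = 3 → write 1 carry 1
  1×2+1 = 3 → write 1 carry 1
  0×2+1 = 1 → write 1
  1×2 = 2 → write 0 carry 1
  0×2+1 = 1 → write 1
  1×2 = 2 → write 0 carry 1
  1×2+1 = 3 → write 1 carry 1
  0×2+1 = 1 → write 1
  0×2 = 0 → write 0
  0×2 = 0 → write 0
  0×2 = 0 → write 0
  0×2 = 0 → write 0
  1×2 = 2 → write 0 carry 1
  0×2+1 = 1 → write 1
  0×2 = 0 → write 0
  1×2 = 2 → write 0 carry 1
  remaining carry: 1

0b100100000110101111101000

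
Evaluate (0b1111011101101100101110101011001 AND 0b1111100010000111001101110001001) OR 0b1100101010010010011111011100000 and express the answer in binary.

0b1111011101101100101110101011001 AND 0b1111100010000111001101110001001 = 0b1111000000000100001100100001001.
Then OR with 0b1100101010010010011111011100000.

0b1111101010010110011111111101001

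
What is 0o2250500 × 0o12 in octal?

0o27226200

Multiply each base-8 digit by 10, carrying:
  0×10 = 0 → write 0
  0×10 = 0 → write 0
  5×10 = 50 → write 2 carry 6
  0×10+6 = 6 → write 6
  5×10 = 50 → write 2 carry 6
  2×10+6 = 26 → write 2 carry 3
  2×10+3 = 23 → write 7 carry 2
  remaining carry: 2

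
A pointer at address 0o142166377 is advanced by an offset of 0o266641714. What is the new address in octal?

0o431030313

Add column by column in base 8, right to left:
  7+4 = 3 carry 1
  7+1+1 = 1 carry 1
  3+7+1 = 3 carry 1
  6+1+1 = 0 carry 1
  6+4+1 = 3 carry 1
  1+6+1 = 0 carry 1
  2+6+1 = 1 carry 1
  4+6+1 = 3 carry 1
  1+2+1 = 4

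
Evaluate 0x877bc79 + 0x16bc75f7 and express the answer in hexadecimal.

0x1f343270

Add column by column in base 16, right to left:
  9+7 = 0 carry 1
  7+f+1 = 7 carry 1
  c+5+1 = 2 carry 1
  b+7+1 = 3 carry 1
  7+c+1 = 4 carry 1
  7+b+1 = 3 carry 1
  8+6+1 = f
  0+1 = 1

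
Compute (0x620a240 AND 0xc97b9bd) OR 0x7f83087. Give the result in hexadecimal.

0x620a240 AND 0xc97b9bd = 0x400a000.
Then OR with 0x7f83087.

0x7f8b087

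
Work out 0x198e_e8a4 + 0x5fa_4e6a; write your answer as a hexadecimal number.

0x1f89370e

Add column by column in base 16, right to left:
  4+a = e
  a+6 = 0 carry 1
  8+e+1 = 7 carry 1
  e+4+1 = 3 carry 1
  e+a+1 = 9 carry 1
  8+f+1 = 8 carry 1
  9+5+1 = f
  1+0 = 1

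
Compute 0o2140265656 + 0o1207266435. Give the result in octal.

Add column by column in base 8, right to left:
  6+5 = 3 carry 1
  5+3+1 = 1 carry 1
  6+4+1 = 3 carry 1
  5+6+1 = 4 carry 1
  6+6+1 = 5 carry 1
  2+2+1 = 5
  0+7 = 7
  4+0 = 4
  1+2 = 3
  2+1 = 3

0o3347554313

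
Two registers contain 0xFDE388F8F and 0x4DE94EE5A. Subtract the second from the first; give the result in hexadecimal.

Subtract column by column in base 16:
  F-A → 5
  8-5 → 3
  F-E → 1
  8-E → A (borrow)
  8-4-1 → 3
  3-9 → A (borrow)
  E-E-1 → F (borrow)
  D-D-1 → F (borrow)
  F-4-1 → A

0xAFFA3A135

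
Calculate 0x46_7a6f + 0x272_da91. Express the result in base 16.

Add column by column in base 16, right to left:
  f+1 = 0 carry 1
  6+9+1 = 0 carry 1
  a+a+1 = 5 carry 1
  7+d+1 = 5 carry 1
  6+2+1 = 9
  4+7 = b
  0+2 = 2

0x2b95500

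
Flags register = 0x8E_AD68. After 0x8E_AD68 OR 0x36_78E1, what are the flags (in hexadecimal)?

OR each hex digit independently (no carries):
  8|3=B, E|6=E, A|7=F, D|8=D, 6|E=E, 8|1=9

0xBEFDE9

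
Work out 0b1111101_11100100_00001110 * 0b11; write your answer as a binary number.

0b1011110011010110000101010

Multiply each base-2 digit by 3, carrying:
  0×3 = 0 → write 0
  1×3 = 3 → write 1 carry 1
  1×3+1 = 4 → write 0 carry 2
  1×3+2 = 5 → write 1 carry 2
  0×3+2 = 2 → write 0 carry 1
  0×3+1 = 1 → write 1
  0×3 = 0 → write 0
  0×3 = 0 → write 0
  0×3 = 0 → write 0
  0×3 = 0 → write 0
  1×3 = 3 → write 1 carry 1
  0×3+1 = 1 → write 1
  0×3 = 0 → write 0
  1×3 = 3 → write 1 carry 1
  1×3+1 = 4 → write 0 carry 2
  1×3+2 = 5 → write 1 carry 2
  1×3+2 = 5 → write 1 carry 2
  0×3+2 = 2 → write 0 carry 1
  1×3+1 = 4 → write 0 carry 2
  1×3+2 = 5 → write 1 carry 2
  1×3+2 = 5 → write 1 carry 2
  1×3+2 = 5 → write 1 carry 2
  1×3+2 = 5 → write 1 carry 2
  remaining carry: 10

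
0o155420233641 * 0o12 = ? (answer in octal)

Multiply each base-8 digit by 10, carrying:
  1×10 = 10 → write 2 carry 1
  4×10+1 = 41 → write 1 carry 5
  6×10+5 = 65 → write 1 carry 8
  3×10+8 = 38 → write 6 carry 4
  3×10+4 = 34 → write 2 carry 4
  2×10+4 = 24 → write 0 carry 3
  0×10+3 = 3 → write 3
  2×10 = 20 → write 4 carry 2
  4×10+2 = 42 → write 2 carry 5
  5×10+5 = 55 → write 7 carry 6
  5×10+6 = 56 → write 0 carry 7
  1×10+7 = 17 → write 1 carry 2
  remaining carry: 2

0o2107243026112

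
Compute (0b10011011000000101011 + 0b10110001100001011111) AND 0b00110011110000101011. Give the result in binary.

Add column by column in base 2, right to left:
  1+1 = 0 carry 1
  1+1+1 = 1 carry 1
  0+1+1 = 0 carry 1
  1+1+1 = 1 carry 1
  0+1+1 = 0 carry 1
  1+0+1 = 0 carry 1
  0+1+1 = 0 carry 1
  0+0+1 = 1
  0+0 = 0
  0+0 = 0
  0+0 = 0
  0+1 = 1
  1+1 = 0 carry 1
  1+0+1 = 0 carry 1
  0+0+1 = 1
  1+0 = 1
  1+1 = 0 carry 1
  0+1+1 = 0 carry 1
  0+0+1 = 1
  1+1 = 0 carry 1
  final carry 1
Sum = 0b101001100100010001010; now AND with 0b00110011110000101011:
  101001100100010001010
& 000110011110000101011
= 000000000100000001010

0b100000001010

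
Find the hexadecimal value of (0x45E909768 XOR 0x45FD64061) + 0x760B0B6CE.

0x761F78DD7

First 0x45E909768 XOR 0x45FD64061 = 0x00146D709.
Add column by column in base 16, right to left:
  9+E = 7 carry 1
  0+C+1 = D
  7+6 = D
  D+B = 8 carry 1
  6+0+1 = 7
  4+B = F
  1+0 = 1
  0+6 = 6
  0+7 = 7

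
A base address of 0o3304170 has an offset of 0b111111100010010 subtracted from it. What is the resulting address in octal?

0b111111100010010 = 0o77422 in octal.
Subtract column by column in base 8:
  0-2 → 6 (borrow)
  7-2-1 → 4
  1-4 → 5 (borrow)
  4-7-1 → 4 (borrow)
  0-7-1 → 0 (borrow)
  3-0-1 → 2
  3-0 → 3

0o3204546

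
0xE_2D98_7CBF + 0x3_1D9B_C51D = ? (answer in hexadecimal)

0x114B3441DC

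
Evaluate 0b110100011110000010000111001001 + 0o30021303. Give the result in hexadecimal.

0x34d8448c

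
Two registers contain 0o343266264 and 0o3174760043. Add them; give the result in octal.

Add column by column in base 8, right to left:
  4+3 = 7
  6+4 = 2 carry 1
  2+0+1 = 3
  6+0 = 6
  6+6 = 4 carry 1
  2+7+1 = 2 carry 1
  3+4+1 = 0 carry 1
  4+7+1 = 4 carry 1
  3+1+1 = 5
  0+3 = 3

0o3540246327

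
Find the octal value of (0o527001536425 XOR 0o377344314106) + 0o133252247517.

First 0o527001536425 XOR 0o377344314106 = 0o650345622523.
Add column by column in base 8, right to left:
  3+7 = 2 carry 1
  2+1+1 = 4
  5+5 = 2 carry 1
  2+7+1 = 2 carry 1
  2+4+1 = 7
  6+2 = 0 carry 1
  5+2+1 = 0 carry 1
  4+5+1 = 2 carry 1
  3+2+1 = 6
  0+3 = 3
  5+3 = 0 carry 1
  6+1+1 = 0 carry 1
  final carry 1

0o1003620072242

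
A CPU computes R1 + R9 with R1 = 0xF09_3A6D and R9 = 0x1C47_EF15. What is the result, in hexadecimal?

Add column by column in base 16, right to left:
  D+5 = 2 carry 1
  6+1+1 = 8
  A+F = 9 carry 1
  3+E+1 = 2 carry 1
  9+7+1 = 1 carry 1
  0+4+1 = 5
  F+C = B carry 1
  0+1+1 = 2

0x2B512982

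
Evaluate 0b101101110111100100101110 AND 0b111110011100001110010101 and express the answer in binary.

0b101100010100000100000100

AND bit by bit (1 only where both bits are 1):
  101101110111100100101110
& 111110011100001110010101
= 101100010100000100000100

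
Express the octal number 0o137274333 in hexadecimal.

Each octal digit is 3 bits: 1=001 3=011 7=111 2=010 7=111 4=100 3=011 3=011 3=011.
Group the bits into nibbles: 0001 0111 1101 0111 1000 1101 1011 → 17d78db.

0x17d78db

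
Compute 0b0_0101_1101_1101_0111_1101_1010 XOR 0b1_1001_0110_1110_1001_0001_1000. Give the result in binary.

XOR bit by bit (1 where the bits differ):
  0010111011101011111011010
^ 1100101101110100100011000
= 1110010110011111011000010

0b1110010110011111011000010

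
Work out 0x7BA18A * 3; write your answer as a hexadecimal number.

0x172E49E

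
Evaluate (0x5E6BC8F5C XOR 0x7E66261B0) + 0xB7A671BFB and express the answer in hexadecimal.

0xD7B460AE7

First 0x5E6BC8F5C XOR 0x7E66261B0 = 0x200DEEEEC.
Add column by column in base 16, right to left:
  C+B = 7 carry 1
  E+F+1 = E carry 1
  E+B+1 = A carry 1
  E+1+1 = 0 carry 1
  E+7+1 = 6 carry 1
  D+6+1 = 4 carry 1
  0+A+1 = B
  0+7 = 7
  2+B = D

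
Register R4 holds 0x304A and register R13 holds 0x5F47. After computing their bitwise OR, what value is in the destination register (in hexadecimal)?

0x7F4F

OR each hex digit independently (no carries):
  3|5=7, 0|F=F, 4|4=4, A|7=F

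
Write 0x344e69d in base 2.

0b11010001001110011010011101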